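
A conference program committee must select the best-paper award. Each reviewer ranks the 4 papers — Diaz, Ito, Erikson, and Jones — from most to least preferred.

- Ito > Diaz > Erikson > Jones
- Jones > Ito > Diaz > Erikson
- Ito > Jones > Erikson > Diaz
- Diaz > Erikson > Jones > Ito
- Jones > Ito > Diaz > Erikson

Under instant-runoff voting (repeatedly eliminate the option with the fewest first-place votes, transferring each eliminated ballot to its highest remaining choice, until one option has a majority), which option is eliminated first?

Erikson

Round 1: Ito 2, Jones 2, Diaz 1, Erikson 0. Erikson has the fewest and is eliminated.
Round 2: Ito 2, Jones 2, Diaz 1. Diaz has the fewest and is eliminated.
Round 3: Jones 3, Ito 2. Jones has a majority.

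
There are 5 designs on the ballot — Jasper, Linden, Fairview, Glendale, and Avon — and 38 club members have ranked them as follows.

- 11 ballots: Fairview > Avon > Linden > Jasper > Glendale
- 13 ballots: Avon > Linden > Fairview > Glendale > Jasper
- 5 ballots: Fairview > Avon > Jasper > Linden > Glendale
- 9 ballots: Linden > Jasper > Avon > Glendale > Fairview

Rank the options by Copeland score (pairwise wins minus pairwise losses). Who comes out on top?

Pairwise results:
  Jasper vs Linden: Linden wins 33–5.
  Jasper vs Fairview: Fairview wins 29–9.
  Jasper vs Glendale: Jasper wins 25–13.
  Jasper vs Avon: Avon wins 29–9.
  Linden vs Fairview: Linden wins 22–16.
  Linden vs Glendale: Linden wins 38–0.
  Linden vs Avon: Avon wins 29–9.
  Fairview vs Glendale: Fairview wins 29–9.
  Fairview vs Avon: Avon wins 22–16.
  Glendale vs Avon: Avon wins 38–0.
Copeland scores (wins − losses):
  Jasper: 1 − 3 = -2
  Linden: 3 − 1 = 2
  Fairview: 2 − 2 = 0
  Glendale: 0 − 4 = -4
  Avon: 4 − 0 = 4
Avon has the best Copeland score.

Avon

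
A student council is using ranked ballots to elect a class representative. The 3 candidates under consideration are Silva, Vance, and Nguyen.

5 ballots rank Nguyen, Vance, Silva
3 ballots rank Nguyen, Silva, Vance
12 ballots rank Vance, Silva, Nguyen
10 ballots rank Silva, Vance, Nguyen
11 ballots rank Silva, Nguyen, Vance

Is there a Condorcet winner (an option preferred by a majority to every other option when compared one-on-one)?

Head-to-head results (41 voters total):
Silva vs Vance: Silva wins 24–17.
Silva vs Nguyen: Silva wins 33–8.
Vance vs Nguyen: Vance wins 22–19.
Silva beats each rival — Vance (24–17), Nguyen (33–8) — so Silva is the Condorcet winner.

Yes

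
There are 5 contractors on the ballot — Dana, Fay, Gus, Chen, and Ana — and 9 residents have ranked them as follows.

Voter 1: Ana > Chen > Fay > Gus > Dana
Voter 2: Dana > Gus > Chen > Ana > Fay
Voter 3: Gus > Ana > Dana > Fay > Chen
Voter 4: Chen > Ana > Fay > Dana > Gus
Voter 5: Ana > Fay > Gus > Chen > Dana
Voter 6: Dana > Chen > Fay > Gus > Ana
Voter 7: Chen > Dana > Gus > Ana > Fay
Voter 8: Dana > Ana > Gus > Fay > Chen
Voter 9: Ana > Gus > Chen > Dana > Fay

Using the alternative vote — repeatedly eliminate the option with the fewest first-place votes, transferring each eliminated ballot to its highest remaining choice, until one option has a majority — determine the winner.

Ana

Round 1: Dana 3, Ana 3, Chen 2, Gus 1, Fay 0. Fay has the fewest and is eliminated.
Round 2: Dana 3, Ana 3, Chen 2, Gus 1. Gus has the fewest and is eliminated.
Round 3: Ana 4, Dana 3, Chen 2. Chen has the fewest and is eliminated.
Round 4: Ana 5, Dana 4. Ana has a majority.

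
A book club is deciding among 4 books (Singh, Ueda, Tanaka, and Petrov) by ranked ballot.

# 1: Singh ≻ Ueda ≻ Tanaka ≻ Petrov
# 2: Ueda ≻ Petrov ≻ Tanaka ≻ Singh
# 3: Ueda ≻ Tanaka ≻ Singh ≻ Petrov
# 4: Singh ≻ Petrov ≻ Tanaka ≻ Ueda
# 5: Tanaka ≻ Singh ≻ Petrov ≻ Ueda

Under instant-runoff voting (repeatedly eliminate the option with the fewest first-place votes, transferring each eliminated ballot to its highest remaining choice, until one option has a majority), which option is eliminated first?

Round 1: Singh 2, Ueda 2, Tanaka 1, Petrov 0. Petrov has the fewest and is eliminated.
Round 2: Singh 2, Ueda 2, Tanaka 1. Tanaka has the fewest and is eliminated.
Round 3: Singh 3, Ueda 2. Singh has a majority.

Petrov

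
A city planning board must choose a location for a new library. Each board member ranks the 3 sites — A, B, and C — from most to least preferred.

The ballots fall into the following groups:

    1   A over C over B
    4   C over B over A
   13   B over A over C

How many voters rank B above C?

Ballots ranking B above C: 13.
Ballots ranking C above B: 1+4 = 5.
So 13 of 18 voters prefer B to C.

13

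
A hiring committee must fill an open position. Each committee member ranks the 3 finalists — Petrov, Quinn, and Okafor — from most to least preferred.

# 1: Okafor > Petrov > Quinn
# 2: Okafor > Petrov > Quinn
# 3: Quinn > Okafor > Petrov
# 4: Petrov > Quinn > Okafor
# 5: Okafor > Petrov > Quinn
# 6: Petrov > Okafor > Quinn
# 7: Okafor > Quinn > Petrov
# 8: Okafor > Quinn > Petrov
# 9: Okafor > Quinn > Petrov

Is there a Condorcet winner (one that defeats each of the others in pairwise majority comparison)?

Head-to-head results (9 voters total):
Petrov vs Quinn: Petrov wins 5–4.
Petrov vs Okafor: Okafor wins 7–2.
Quinn vs Okafor: Okafor wins 7–2.
Okafor beats each rival — Petrov (7–2), Quinn (7–2) — so Okafor is the Condorcet winner.

Yes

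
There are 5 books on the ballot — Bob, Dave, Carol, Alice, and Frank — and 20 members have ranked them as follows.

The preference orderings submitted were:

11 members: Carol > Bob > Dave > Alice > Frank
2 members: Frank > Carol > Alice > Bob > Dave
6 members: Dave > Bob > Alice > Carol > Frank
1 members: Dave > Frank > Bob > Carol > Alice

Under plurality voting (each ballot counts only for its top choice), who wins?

Carol

First-place vote totals:
  Bob: 0
  Dave: 7
  Carol: 11
  Alice: 0
  Frank: 2
Carol has the most first-place votes.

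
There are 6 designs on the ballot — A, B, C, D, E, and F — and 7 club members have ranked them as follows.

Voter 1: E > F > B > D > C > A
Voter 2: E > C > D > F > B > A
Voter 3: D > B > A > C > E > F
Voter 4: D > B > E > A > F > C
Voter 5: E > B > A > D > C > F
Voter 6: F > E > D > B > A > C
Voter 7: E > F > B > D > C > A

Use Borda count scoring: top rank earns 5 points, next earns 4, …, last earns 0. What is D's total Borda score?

Borda scores:
  A: 0 + 0 + 3 + 2 + 3 + 1 + 0 = 9
  B: 3 + 1 + 4 + 4 + 4 + 2 + 3 = 21
  C: 1 + 4 + 2 + 0 + 1 + 0 + 1 = 9
  D: 2 + 3 + 5 + 5 + 2 + 3 + 2 = 22
  E: 5 + 5 + 1 + 3 + 5 + 4 + 5 = 28
  F: 4 + 2 + 0 + 1 + 0 + 5 + 4 = 16

22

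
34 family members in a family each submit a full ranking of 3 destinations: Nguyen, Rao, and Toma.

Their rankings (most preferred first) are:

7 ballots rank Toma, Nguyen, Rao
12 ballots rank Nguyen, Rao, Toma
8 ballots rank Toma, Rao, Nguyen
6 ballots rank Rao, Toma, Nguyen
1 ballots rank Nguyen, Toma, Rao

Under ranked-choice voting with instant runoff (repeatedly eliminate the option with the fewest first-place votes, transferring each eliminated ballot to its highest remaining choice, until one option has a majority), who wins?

Toma

Round 1: Toma 15, Nguyen 13, Rao 6. Rao has the fewest and is eliminated.
Round 2: Toma 21, Nguyen 13. Toma has a majority.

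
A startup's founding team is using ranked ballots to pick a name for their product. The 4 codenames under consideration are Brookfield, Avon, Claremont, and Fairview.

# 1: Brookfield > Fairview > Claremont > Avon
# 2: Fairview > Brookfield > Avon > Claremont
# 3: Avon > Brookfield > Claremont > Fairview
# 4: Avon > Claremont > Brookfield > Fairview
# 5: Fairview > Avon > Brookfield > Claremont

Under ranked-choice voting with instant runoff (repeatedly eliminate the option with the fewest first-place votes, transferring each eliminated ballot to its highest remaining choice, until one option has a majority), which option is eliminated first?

Claremont

Round 1: Avon 2, Fairview 2, Brookfield 1, Claremont 0. Claremont has the fewest and is eliminated.
Round 2: Avon 2, Fairview 2, Brookfield 1. Brookfield has the fewest and is eliminated.
Round 3: Fairview 3, Avon 2. Fairview has a majority.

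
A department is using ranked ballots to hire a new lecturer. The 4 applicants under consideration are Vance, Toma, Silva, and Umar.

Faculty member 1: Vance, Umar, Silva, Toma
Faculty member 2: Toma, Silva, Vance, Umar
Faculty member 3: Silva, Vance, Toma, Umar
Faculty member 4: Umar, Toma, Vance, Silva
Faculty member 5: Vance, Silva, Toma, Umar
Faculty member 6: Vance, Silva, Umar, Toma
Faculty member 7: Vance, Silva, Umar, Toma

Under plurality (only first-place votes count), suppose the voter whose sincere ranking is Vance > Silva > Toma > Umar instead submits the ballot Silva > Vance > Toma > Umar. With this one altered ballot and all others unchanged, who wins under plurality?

First-place totals with the altered ballot: Vance 3, Toma 1, Silva 2, Umar 1.
The winner is unchanged: still Vance.

Vance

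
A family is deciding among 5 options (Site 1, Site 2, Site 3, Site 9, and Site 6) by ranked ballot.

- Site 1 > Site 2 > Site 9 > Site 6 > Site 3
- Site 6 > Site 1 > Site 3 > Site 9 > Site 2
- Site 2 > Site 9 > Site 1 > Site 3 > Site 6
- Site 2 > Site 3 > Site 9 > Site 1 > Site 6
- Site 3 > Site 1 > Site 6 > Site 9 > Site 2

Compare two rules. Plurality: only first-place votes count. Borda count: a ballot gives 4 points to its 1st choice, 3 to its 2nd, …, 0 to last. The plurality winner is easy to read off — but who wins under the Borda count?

Plurality first-place counts: Site 1 1, Site 2 2, Site 3 1, Site 9 0, Site 6 1 → Site 2.
Borda totals: Site 1 13, Site 2 11, Site 3 10, Site 9 9, Site 6 7 → Site 1.

Site 1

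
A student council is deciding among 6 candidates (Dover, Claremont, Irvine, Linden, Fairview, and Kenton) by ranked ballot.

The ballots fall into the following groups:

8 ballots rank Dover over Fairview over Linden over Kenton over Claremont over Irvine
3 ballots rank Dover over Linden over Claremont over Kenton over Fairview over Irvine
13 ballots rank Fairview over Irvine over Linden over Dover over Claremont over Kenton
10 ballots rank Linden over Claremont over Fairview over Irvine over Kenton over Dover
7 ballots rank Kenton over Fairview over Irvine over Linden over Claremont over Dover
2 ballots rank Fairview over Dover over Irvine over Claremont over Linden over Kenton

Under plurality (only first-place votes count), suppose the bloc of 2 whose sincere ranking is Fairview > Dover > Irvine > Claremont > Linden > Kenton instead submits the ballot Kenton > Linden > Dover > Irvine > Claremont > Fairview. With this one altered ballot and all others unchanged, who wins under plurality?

First-place totals with the altered ballot: Dover 11, Claremont 0, Irvine 0, Linden 10, Fairview 13, Kenton 9.
The winner is unchanged: still Fairview.

Fairview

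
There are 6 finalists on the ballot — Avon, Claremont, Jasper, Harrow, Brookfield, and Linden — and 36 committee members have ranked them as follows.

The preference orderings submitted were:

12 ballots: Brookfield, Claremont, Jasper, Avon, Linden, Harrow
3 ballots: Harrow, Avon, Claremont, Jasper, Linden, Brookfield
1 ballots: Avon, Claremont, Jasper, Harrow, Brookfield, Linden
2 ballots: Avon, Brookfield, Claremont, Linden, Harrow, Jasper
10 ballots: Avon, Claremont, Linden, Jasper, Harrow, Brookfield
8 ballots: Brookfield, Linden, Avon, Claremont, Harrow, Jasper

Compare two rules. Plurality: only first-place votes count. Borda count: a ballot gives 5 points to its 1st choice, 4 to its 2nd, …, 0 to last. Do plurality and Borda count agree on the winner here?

No

Plurality first-place counts: Avon 13, Claremont 0, Jasper 0, Harrow 3, Brookfield 20, Linden 0 → Brookfield.
Borda totals: Avon 125, Claremont 123, Jasper 65, Harrow 37, Brookfield 109, Linden 81 → Avon.
The two rules disagree: plurality picks Brookfield, Borda picks Avon.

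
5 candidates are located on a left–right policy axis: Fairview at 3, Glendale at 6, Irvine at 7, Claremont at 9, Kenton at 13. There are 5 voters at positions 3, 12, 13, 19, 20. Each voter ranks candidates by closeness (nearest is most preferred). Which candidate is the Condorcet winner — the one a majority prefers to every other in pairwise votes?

Kenton

With single-peaked preferences on a line, the Condorcet winner is the candidate closest to the median voter.
The median voter (position 13) is closest to Kenton at 13.
Check: Kenton vs Glendale — voters closer to Kenton: 4 of 5.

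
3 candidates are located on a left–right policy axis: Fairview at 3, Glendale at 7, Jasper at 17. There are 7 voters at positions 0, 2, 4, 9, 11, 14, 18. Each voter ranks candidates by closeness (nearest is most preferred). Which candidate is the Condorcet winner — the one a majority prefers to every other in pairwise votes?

Glendale

With single-peaked preferences on a line, the Condorcet winner is the candidate closest to the median voter.
The median voter (position 9) is closest to Glendale at 7.
Check: Glendale vs Jasper — voters closer to Glendale: 5 of 7.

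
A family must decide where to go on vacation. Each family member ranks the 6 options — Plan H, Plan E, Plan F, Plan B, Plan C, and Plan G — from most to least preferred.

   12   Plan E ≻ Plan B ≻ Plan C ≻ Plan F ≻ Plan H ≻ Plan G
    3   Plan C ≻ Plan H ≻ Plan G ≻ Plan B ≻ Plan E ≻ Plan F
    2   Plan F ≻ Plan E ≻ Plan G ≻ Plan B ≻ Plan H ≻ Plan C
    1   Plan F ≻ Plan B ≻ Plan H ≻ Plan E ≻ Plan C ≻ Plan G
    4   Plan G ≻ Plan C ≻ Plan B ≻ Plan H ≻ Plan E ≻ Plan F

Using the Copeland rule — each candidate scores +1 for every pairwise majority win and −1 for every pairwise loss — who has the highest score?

Plan E

Pairwise results:
  Plan H vs Plan E: Plan E wins 14–8.
  Plan H vs Plan F: Plan F wins 15–7.
  Plan H vs Plan B: Plan B wins 19–3.
  Plan H vs Plan C: Plan C wins 19–3.
  Plan H vs Plan G: Plan H wins 16–6.
  Plan E vs Plan F: Plan E wins 19–3.
  Plan E vs Plan B: Plan E wins 14–8.
  Plan E vs Plan C: Plan E wins 15–7.
  Plan E vs Plan G: Plan E wins 15–7.
  Plan F vs Plan B: Plan B wins 19–3.
  Plan F vs Plan C: Plan C wins 19–3.
  Plan F vs Plan G: Plan F wins 15–7.
  Plan B vs Plan C: Plan B wins 15–7.
  Plan B vs Plan G: Plan B wins 13–9.
  Plan C vs Plan G: Plan C wins 16–6.
Copeland scores (wins − losses):
  Plan H: 1 − 4 = -3
  Plan E: 5 − 0 = 5
  Plan F: 2 − 3 = -1
  Plan B: 4 − 1 = 3
  Plan C: 3 − 2 = 1
  Plan G: 0 − 5 = -5
Plan E has the best Copeland score.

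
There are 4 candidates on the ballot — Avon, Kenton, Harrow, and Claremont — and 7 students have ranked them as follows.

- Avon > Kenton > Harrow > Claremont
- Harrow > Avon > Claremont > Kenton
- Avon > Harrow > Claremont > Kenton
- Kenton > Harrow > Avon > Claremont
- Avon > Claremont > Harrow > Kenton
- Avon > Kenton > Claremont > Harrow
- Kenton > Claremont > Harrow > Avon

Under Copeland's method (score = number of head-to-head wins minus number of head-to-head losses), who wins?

Pairwise results:
  Avon vs Kenton: Avon wins 5–2.
  Avon vs Harrow: Avon wins 4–3.
  Avon vs Claremont: Avon wins 6–1.
  Kenton vs Harrow: Kenton wins 4–3.
  Kenton vs Claremont: Kenton wins 4–3.
  Harrow vs Claremont: Harrow wins 4–3.
Copeland scores (wins − losses):
  Avon: 3 − 0 = 3
  Kenton: 2 − 1 = 1
  Harrow: 1 − 2 = -1
  Claremont: 0 − 3 = -3
Avon has the best Copeland score.

Avon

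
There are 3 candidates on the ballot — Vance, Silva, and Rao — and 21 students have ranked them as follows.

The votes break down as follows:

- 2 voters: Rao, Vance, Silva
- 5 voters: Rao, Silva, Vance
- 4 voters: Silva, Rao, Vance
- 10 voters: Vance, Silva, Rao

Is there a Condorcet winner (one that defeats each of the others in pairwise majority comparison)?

No

Head-to-head results (21 voters total):
Vance vs Silva: Vance wins 12–9.
Vance vs Rao: Rao wins 11–10.
Silva vs Rao: Silva wins 14–7.
No candidate beats all others: Vance beats Silva beats Rao beats Vance, a majority cycle.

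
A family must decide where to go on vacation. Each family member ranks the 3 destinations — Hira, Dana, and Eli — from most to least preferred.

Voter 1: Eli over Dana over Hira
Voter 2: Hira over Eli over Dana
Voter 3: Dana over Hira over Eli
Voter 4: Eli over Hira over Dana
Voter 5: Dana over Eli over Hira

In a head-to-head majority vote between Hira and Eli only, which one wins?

Eli

Ballots ranking Hira above Eli: 2.
Ballots ranking Eli above Hira: 3.
Eli wins the head-to-head, 3–2.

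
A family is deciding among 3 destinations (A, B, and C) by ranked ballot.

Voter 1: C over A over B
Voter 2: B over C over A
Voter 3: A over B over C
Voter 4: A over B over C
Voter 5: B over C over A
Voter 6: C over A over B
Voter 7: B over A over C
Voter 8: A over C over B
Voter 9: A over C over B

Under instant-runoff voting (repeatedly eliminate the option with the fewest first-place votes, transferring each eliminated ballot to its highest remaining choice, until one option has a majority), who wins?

A

Round 1: A 4, B 3, C 2. C has the fewest and is eliminated.
Round 2: A 6, B 3. A has a majority.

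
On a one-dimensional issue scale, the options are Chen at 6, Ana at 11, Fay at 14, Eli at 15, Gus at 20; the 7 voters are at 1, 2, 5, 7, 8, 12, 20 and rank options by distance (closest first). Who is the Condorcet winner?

Chen

With single-peaked preferences on a line, the Condorcet winner is the candidate closest to the median voter.
The median voter (position 7) is closest to Chen at 6.
Check: Chen vs Eli — voters closer to Chen: 5 of 7.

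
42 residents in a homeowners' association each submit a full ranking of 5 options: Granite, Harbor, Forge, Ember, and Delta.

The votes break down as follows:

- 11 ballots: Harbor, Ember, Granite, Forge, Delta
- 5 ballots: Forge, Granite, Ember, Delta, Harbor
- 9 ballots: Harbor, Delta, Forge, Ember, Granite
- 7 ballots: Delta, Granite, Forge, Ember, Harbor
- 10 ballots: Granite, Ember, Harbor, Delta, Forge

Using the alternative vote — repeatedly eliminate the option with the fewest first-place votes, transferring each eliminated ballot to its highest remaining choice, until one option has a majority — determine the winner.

Round 1: Harbor 20, Granite 10, Delta 7, Forge 5, Ember 0. Ember has the fewest and is eliminated.
Round 2: Harbor 20, Granite 10, Delta 7, Forge 5. Forge has the fewest and is eliminated.
Round 3: Harbor 20, Granite 15, Delta 7. Delta has the fewest and is eliminated.
Round 4: Granite 22, Harbor 20. Granite has a majority.

Granite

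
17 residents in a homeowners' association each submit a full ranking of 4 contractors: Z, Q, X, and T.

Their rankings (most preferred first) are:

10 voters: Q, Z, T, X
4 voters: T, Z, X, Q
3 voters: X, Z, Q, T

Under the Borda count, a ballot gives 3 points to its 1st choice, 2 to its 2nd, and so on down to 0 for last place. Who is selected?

Z

Borda scores:
  Z: 10·2 + 4·2 + 3·2 = 34
  Q: 10·3 + 4·0 + 3·1 = 33
  X: 10·0 + 4·1 + 3·3 = 13
  T: 10·1 + 4·3 + 3·0 = 22
Z has the highest total.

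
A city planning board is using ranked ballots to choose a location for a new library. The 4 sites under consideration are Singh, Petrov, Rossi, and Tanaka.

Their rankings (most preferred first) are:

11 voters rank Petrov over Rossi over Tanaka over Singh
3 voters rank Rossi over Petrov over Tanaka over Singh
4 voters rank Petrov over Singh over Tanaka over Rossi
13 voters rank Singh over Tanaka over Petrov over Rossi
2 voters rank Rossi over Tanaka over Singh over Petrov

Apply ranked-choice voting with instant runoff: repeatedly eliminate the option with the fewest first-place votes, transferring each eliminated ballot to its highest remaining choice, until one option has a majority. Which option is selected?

Round 1: Petrov 15, Singh 13, Rossi 5, Tanaka 0. Tanaka has the fewest and is eliminated.
Round 2: Petrov 15, Singh 13, Rossi 5. Rossi has the fewest and is eliminated.
Round 3: Petrov 18, Singh 15. Petrov has a majority.

Petrov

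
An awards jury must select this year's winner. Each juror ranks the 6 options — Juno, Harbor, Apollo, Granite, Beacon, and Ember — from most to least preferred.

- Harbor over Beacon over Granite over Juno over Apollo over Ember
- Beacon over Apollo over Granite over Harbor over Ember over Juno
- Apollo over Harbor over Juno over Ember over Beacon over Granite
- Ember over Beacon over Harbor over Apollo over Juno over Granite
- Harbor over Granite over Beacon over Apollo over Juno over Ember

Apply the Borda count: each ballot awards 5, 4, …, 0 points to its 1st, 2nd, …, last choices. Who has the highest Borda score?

Borda scores:
  Juno: 2 + 0 + 3 + 1 + 1 = 7
  Harbor: 5 + 2 + 4 + 3 + 5 = 19
  Apollo: 1 + 4 + 5 + 2 + 2 = 14
  Granite: 3 + 3 + 0 + 0 + 4 = 10
  Beacon: 4 + 5 + 1 + 4 + 3 = 17
  Ember: 0 + 1 + 2 + 5 + 0 = 8
Harbor has the highest total.

Harbor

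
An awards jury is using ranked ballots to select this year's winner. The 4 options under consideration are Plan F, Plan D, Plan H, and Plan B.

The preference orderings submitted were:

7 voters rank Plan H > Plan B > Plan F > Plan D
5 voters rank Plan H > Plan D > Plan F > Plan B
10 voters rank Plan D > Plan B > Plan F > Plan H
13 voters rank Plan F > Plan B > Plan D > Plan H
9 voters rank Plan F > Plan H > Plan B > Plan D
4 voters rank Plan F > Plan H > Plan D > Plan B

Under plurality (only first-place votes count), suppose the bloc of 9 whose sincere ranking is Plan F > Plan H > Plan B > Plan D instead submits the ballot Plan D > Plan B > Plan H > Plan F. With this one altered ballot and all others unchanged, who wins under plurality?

First-place totals with the altered ballot: Plan F 17, Plan D 19, Plan H 12, Plan B 0.
The switch changes the winner from Plan F to Plan D.

Plan D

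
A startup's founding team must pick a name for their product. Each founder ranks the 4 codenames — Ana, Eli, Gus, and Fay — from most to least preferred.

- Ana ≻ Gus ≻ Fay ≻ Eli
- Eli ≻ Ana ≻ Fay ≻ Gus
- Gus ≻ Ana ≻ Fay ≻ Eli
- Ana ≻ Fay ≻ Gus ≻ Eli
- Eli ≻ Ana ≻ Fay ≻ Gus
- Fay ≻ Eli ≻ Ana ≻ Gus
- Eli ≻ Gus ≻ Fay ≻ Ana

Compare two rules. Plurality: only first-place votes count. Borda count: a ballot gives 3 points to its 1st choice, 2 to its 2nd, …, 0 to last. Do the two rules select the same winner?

Plurality first-place counts: Ana 2, Eli 3, Gus 1, Fay 1 → Eli.
Borda totals: Ana 13, Eli 11, Gus 8, Fay 10 → Ana.
The two rules disagree: plurality picks Eli, Borda picks Ana.

No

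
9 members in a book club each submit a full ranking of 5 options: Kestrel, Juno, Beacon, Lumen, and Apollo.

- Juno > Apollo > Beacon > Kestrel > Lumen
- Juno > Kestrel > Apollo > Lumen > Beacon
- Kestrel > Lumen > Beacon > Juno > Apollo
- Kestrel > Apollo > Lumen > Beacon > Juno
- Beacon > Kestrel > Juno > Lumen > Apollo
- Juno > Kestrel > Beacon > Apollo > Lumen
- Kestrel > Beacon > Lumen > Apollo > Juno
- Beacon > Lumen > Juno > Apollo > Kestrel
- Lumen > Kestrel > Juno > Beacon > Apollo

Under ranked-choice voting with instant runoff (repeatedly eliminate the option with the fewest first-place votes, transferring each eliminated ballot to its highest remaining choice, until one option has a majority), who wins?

Round 1: Kestrel 3, Juno 3, Beacon 2, Lumen 1, Apollo 0. Apollo has the fewest and is eliminated.
Round 2: Kestrel 3, Juno 3, Beacon 2, Lumen 1. Lumen has the fewest and is eliminated.
Round 3: Kestrel 4, Juno 3, Beacon 2. Beacon has the fewest and is eliminated.
Round 4: Kestrel 5, Juno 4. Kestrel has a majority.

Kestrel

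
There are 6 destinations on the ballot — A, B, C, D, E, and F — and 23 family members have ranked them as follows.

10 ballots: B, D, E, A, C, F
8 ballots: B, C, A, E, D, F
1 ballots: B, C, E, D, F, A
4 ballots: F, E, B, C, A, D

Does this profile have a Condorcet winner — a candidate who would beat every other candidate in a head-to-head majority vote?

Head-to-head results (23 voters total):
A vs B: B wins 23–0.
A vs C: C wins 13–10.
A vs D: A wins 12–11.
A vs E: E wins 15–8.
A vs F: A wins 18–5.
B vs C: B wins 23–0.
B vs D: B wins 23–0.
B vs E: B wins 19–4.
B vs F: B wins 19–4.
C vs D: C wins 13–10.
C vs E: E wins 14–9.
C vs F: C wins 19–4.
D vs E: E wins 13–10.
D vs F: D wins 19–4.
E vs F: E wins 19–4.
B beats each rival — A (23–0), C (23–0), D (23–0), E (19–4), F (19–4) — so B is the Condorcet winner.

Yes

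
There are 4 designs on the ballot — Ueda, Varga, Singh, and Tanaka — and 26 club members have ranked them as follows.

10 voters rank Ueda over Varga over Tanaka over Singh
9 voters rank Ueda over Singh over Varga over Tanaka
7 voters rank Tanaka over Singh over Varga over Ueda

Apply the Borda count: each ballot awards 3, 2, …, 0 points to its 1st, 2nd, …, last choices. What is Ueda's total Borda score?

57

Borda scores:
  Ueda: 10·3 + 9·3 + 7·0 = 57
  Varga: 10·2 + 9·1 + 7·1 = 36
  Singh: 10·0 + 9·2 + 7·2 = 32
  Tanaka: 10·1 + 9·0 + 7·3 = 31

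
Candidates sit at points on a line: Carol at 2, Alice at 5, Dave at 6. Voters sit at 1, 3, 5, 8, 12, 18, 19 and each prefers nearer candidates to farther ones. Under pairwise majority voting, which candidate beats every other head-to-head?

Dave

With single-peaked preferences on a line, the Condorcet winner is the candidate closest to the median voter.
The median voter (position 8) is closest to Dave at 6.
Check: Dave vs Carol — voters closer to Dave: 5 of 7.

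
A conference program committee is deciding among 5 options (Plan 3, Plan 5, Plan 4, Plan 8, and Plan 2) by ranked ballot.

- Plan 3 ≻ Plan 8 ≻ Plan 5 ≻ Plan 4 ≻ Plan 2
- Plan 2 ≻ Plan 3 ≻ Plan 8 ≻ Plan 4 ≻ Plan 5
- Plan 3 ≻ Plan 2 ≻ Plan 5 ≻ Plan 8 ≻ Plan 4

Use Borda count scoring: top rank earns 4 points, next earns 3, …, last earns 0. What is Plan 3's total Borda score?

Borda scores:
  Plan 3: 4 + 3 + 4 = 11
  Plan 5: 2 + 0 + 2 = 4
  Plan 4: 1 + 1 + 0 = 2
  Plan 8: 3 + 2 + 1 = 6
  Plan 2: 0 + 4 + 3 = 7

11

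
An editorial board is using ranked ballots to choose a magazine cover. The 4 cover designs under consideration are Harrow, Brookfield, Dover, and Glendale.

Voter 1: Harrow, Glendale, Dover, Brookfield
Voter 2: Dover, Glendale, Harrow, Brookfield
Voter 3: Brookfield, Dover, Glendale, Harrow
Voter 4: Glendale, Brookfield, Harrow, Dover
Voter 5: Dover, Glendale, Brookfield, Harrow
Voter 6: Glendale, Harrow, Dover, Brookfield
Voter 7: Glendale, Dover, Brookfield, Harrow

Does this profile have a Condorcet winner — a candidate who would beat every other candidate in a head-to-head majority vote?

Yes

Head-to-head results (7 voters total):
Harrow vs Brookfield: Brookfield wins 4–3.
Harrow vs Dover: Dover wins 4–3.
Harrow vs Glendale: Glendale wins 6–1.
Brookfield vs Dover: Dover wins 5–2.
Brookfield vs Glendale: Glendale wins 6–1.
Dover vs Glendale: Glendale wins 4–3.
Glendale beats each rival — Harrow (6–1), Brookfield (6–1), Dover (4–3) — so Glendale is the Condorcet winner.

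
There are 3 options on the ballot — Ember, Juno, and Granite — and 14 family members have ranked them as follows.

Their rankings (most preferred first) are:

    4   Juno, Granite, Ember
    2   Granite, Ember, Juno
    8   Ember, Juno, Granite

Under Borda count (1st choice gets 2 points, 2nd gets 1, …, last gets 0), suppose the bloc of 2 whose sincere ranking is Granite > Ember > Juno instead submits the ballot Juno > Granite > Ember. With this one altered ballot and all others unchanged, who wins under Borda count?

Juno

Borda totals with the altered ballot: Ember 16, Juno 20, Granite 6.
The switch changes the winner from Ember to Juno.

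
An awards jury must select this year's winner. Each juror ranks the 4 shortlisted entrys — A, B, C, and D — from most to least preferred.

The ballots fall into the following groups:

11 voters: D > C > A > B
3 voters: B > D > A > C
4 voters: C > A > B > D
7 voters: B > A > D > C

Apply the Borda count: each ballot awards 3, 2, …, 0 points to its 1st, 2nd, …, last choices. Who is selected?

Borda scores:
  A: 11·1 + 3·1 + 4·2 + 7·2 = 36
  B: 11·0 + 3·3 + 4·1 + 7·3 = 34
  C: 11·2 + 3·0 + 4·3 + 7·0 = 34
  D: 11·3 + 3·2 + 4·0 + 7·1 = 46
D has the highest total.

D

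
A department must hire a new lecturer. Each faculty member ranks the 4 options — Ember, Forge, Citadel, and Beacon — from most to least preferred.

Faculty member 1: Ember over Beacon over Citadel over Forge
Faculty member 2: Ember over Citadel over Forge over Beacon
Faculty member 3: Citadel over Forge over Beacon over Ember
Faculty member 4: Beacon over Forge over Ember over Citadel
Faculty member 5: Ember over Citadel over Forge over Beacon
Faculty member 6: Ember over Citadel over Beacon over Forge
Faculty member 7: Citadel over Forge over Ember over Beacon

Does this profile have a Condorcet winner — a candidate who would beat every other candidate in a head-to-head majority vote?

Head-to-head results (7 voters total):
Ember vs Forge: Ember wins 4–3.
Ember vs Citadel: Ember wins 5–2.
Ember vs Beacon: Ember wins 5–2.
Forge vs Citadel: Citadel wins 6–1.
Forge vs Beacon: Forge wins 4–3.
Citadel vs Beacon: Citadel wins 5–2.
Ember beats each rival — Forge (4–3), Citadel (5–2), Beacon (5–2) — so Ember is the Condorcet winner.

Yes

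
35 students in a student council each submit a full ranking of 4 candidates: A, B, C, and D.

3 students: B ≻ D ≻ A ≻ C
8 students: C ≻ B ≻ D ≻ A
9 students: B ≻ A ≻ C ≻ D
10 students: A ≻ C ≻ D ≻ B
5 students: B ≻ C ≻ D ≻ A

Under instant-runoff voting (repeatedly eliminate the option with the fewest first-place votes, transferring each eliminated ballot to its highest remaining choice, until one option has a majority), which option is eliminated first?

Round 1: B 17, A 10, C 8, D 0. D has the fewest and is eliminated.
Round 2: B 17, A 10, C 8. C has the fewest and is eliminated.
Round 3: B 25, A 10. B has a majority.

D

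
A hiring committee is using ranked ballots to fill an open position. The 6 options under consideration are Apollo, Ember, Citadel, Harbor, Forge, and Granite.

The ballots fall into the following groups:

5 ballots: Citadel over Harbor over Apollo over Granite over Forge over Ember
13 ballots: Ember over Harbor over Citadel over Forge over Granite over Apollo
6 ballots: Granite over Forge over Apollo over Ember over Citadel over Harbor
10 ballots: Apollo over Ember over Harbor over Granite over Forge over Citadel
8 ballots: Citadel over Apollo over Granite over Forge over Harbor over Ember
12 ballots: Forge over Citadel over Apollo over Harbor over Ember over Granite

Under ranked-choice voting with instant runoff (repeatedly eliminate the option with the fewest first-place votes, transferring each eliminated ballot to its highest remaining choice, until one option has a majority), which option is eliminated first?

Harbor

Round 1: Ember 13, Citadel 13, Forge 12, Apollo 10, Granite 6, Harbor 0. Harbor has the fewest and is eliminated.
Round 2: Ember 13, Citadel 13, Forge 12, Apollo 10, Granite 6. Granite has the fewest and is eliminated.
Round 3: Forge 18, Ember 13, Citadel 13, Apollo 10. Apollo has the fewest and is eliminated.
Round 4: Ember 23, Forge 18, Citadel 13. Citadel has the fewest and is eliminated.
Round 5: Forge 31, Ember 23. Forge has a majority.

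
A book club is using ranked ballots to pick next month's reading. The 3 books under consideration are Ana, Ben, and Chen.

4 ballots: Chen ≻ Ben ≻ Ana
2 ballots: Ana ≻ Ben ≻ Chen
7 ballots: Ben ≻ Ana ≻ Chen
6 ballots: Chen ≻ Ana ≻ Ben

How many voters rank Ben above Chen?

Ballots ranking Ben above Chen: 2+7 = 9.
Ballots ranking Chen above Ben: 4+6 = 10.
So 9 of 19 voters prefer Ben to Chen.

9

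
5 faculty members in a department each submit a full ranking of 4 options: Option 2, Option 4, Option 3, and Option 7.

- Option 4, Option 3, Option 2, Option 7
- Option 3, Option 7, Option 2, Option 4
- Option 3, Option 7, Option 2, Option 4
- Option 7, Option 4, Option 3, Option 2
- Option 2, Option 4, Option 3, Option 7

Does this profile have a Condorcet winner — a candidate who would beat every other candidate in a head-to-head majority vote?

Head-to-head results (5 voters total):
Option 2 vs Option 4: Option 2 wins 3–2.
Option 2 vs Option 3: Option 3 wins 4–1.
Option 2 vs Option 7: Option 7 wins 3–2.
Option 4 vs Option 3: Option 4 wins 3–2.
Option 4 vs Option 7: Option 7 wins 3–2.
Option 3 vs Option 7: Option 3 wins 4–1.
No candidate beats all others: Option 2 beats Option 4 beats Option 3 beats Option 2, a majority cycle.

No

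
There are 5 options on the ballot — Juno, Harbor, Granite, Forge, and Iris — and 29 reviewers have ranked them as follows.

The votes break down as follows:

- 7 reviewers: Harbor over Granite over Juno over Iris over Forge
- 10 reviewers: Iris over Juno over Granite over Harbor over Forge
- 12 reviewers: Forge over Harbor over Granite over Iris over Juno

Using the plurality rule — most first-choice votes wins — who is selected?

First-place vote totals:
  Juno: 0
  Harbor: 7
  Granite: 0
  Forge: 12
  Iris: 10
Forge has the most first-place votes.

Forge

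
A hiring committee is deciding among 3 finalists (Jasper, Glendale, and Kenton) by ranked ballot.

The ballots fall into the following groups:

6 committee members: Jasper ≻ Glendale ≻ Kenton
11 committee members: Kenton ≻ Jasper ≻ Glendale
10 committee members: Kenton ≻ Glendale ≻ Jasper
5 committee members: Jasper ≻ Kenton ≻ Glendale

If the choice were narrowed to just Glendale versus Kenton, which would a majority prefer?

Ballots ranking Glendale above Kenton: 6.
Ballots ranking Kenton above Glendale: 11+10+5 = 26.
Kenton wins the head-to-head, 26–6.

Kenton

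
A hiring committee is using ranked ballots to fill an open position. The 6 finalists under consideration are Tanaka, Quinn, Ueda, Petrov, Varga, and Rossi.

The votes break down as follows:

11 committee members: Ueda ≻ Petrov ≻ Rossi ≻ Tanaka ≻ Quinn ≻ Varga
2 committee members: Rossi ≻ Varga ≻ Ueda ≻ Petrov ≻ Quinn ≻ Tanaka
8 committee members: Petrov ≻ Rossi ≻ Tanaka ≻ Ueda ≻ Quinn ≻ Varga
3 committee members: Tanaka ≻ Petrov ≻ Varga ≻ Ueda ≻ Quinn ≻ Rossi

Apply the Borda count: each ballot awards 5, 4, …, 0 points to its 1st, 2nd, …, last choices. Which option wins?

Borda scores:
  Tanaka: 11·2 + 2·0 + 8·3 + 3·5 = 61
  Quinn: 11·1 + 2·1 + 8·1 + 3·1 = 24
  Ueda: 11·5 + 2·3 + 8·2 + 3·2 = 83
  Petrov: 11·4 + 2·2 + 8·5 + 3·4 = 100
  Varga: 11·0 + 2·4 + 8·0 + 3·3 = 17
  Rossi: 11·3 + 2·5 + 8·4 + 3·0 = 75
Petrov has the highest total.

Petrov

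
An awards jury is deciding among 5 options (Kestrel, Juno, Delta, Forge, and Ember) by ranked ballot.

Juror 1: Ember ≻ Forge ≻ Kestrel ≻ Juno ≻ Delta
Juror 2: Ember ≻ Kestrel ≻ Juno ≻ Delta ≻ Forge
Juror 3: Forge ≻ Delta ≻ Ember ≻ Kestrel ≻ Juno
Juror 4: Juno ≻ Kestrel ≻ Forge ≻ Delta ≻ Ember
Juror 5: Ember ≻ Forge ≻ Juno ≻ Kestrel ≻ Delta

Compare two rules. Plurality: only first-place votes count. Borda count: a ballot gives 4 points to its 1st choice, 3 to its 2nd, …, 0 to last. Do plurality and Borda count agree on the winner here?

Plurality first-place counts: Kestrel 0, Juno 1, Delta 0, Forge 1, Ember 3 → Ember.
Borda totals: Kestrel 10, Juno 9, Delta 5, Forge 12, Ember 14 → Ember.
The two rules agree on Ember.

Yes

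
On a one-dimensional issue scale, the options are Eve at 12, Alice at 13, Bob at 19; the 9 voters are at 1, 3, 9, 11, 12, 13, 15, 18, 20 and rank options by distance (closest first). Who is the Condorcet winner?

With single-peaked preferences on a line, the Condorcet winner is the candidate closest to the median voter.
The median voter (position 12) is closest to Eve at 12.
Check: Eve vs Bob — voters closer to Eve: 7 of 9.

Eve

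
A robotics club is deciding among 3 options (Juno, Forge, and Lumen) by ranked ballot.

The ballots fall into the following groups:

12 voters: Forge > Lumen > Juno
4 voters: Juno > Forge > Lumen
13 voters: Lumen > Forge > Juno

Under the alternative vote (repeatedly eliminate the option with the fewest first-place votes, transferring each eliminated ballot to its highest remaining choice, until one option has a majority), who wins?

Round 1: Lumen 13, Forge 12, Juno 4. Juno has the fewest and is eliminated.
Round 2: Forge 16, Lumen 13. Forge has a majority.

Forge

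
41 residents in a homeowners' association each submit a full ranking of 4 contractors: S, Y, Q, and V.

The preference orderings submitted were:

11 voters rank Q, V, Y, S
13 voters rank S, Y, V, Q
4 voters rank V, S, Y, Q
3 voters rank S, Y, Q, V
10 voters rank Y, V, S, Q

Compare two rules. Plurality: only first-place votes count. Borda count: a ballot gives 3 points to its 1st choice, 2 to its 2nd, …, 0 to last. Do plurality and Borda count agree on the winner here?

No

Plurality first-place counts: S 16, Y 10, Q 11, V 4 → S.
Borda totals: S 66, Y 77, Q 36, V 67 → Y.
The two rules disagree: plurality picks S, Borda picks Y.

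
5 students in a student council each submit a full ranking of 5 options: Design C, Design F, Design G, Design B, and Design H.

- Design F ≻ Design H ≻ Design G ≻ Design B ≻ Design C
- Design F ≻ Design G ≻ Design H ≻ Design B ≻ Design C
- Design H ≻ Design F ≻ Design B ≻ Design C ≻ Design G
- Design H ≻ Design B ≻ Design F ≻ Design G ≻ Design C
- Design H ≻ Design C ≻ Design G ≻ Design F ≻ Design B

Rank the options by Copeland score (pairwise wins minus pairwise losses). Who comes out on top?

Design H

Pairwise results:
  Design C vs Design F: Design F wins 4–1.
  Design C vs Design G: Design G wins 3–2.
  Design C vs Design B: Design B wins 4–1.
  Design C vs Design H: Design H wins 5–0.
  Design F vs Design G: Design F wins 4–1.
  Design F vs Design B: Design F wins 4–1.
  Design F vs Design H: Design H wins 3–2.
  Design G vs Design B: Design G wins 3–2.
  Design G vs Design H: Design H wins 4–1.
  Design B vs Design H: Design H wins 5–0.
Copeland scores (wins − losses):
  Design C: 0 − 4 = -4
  Design F: 3 − 1 = 2
  Design G: 2 − 2 = 0
  Design B: 1 − 3 = -2
  Design H: 4 − 0 = 4
Design H has the best Copeland score.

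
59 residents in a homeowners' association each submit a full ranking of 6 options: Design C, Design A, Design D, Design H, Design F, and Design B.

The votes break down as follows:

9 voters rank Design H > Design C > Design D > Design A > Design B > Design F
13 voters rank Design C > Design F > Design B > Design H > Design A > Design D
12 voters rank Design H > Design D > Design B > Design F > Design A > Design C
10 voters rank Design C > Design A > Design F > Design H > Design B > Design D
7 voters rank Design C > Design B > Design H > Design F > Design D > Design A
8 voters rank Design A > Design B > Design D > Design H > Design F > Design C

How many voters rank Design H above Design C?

29

Ballots ranking Design H above Design C: 9+12+8 = 29.
Ballots ranking Design C above Design H: 13+10+7 = 30.
So 29 of 59 voters prefer Design H to Design C.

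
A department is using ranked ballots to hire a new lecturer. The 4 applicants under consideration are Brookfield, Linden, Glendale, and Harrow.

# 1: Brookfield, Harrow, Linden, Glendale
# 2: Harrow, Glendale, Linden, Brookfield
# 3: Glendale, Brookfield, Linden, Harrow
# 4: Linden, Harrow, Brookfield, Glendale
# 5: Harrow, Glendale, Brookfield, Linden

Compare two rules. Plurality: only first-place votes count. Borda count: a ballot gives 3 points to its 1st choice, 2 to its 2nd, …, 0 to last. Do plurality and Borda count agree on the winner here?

Yes

Plurality first-place counts: Brookfield 1, Linden 1, Glendale 1, Harrow 2 → Harrow.
Borda totals: Brookfield 7, Linden 6, Glendale 7, Harrow 10 → Harrow.
The two rules agree on Harrow.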